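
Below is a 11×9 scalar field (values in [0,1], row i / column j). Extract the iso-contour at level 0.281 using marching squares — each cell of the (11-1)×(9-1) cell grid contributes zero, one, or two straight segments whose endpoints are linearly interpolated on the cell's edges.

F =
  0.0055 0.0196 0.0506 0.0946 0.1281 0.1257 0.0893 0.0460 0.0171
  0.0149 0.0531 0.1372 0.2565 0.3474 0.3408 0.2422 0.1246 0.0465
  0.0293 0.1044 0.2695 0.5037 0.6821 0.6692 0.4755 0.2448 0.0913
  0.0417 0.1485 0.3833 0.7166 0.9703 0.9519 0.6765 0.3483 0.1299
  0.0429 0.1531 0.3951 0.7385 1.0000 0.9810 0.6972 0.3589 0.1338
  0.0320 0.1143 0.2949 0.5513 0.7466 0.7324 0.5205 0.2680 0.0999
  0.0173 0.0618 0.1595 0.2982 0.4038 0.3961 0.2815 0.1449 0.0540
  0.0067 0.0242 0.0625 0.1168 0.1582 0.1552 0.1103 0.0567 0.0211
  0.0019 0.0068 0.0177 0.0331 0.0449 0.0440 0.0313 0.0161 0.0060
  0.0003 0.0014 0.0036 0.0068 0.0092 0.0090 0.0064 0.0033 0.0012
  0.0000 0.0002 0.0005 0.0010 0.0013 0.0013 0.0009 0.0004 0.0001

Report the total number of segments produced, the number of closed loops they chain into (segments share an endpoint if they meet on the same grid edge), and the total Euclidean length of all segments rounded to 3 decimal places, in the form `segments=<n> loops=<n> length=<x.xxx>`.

segments=24 loops=1 length=18.140

cell (0,3): code 0100 → (0.697,4.000)–(1.000,3.270)
cell (0,4): code 1100 → (0.722,5.000)–(0.697,4.000)
cell (0,5): code 1000 → (1.000,5.606)–(0.722,5.000)
cell (1,2): code 0100 → (1.099,3.000)–(2.000,2.049)
cell (1,3): code 1110 → (1.000,3.270)–(1.099,3.000)
cell (1,5): code 1101 → (1.166,6.000)–(1.000,5.606)
cell (1,6): code 1000 → (2.000,6.843)–(1.166,6.000)
cell (2,1): code 0100 → (2.101,2.000)–(3.000,1.564)
cell (2,2): code 1110 → (2.000,2.049)–(2.101,2.000)
cell (2,6): code 1101 → (2.350,7.000)–(2.000,6.843)
cell (2,7): code 1000 → (3.000,7.308)–(2.350,7.000)
cell (3,1): code 0110 → (3.000,1.564)–(4.000,1.529)
cell (3,7): code 1001 → (4.000,7.346)–(3.000,7.308)
cell (4,1): code 0110 → (4.000,1.529)–(5.000,1.923)
cell (4,6): code 1011 → (5.000,6.949)–(4.857,7.000)
cell (4,7): code 0001 → (4.857,7.000)–(4.000,7.346)
cell (5,1): code 0010 → (5.000,1.923)–(5.103,2.000)
cell (5,2): code 0111 → (5.103,2.000)–(6.000,2.876)
cell (5,6): code 1001 → (6.000,6.004)–(5.000,6.949)
cell (6,2): code 0010 → (6.000,2.876)–(6.095,3.000)
cell (6,3): code 0011 → (6.095,3.000)–(6.500,4.000)
cell (6,4): code 0011 → (6.500,4.000)–(6.478,5.000)
cell (6,5): code 0011 → (6.478,5.000)–(6.003,6.000)
cell (6,6): code 0001 → (6.003,6.000)–(6.000,6.004)
total: 24 segments, chained into 1 closed loop(s), length Σ = 18.140115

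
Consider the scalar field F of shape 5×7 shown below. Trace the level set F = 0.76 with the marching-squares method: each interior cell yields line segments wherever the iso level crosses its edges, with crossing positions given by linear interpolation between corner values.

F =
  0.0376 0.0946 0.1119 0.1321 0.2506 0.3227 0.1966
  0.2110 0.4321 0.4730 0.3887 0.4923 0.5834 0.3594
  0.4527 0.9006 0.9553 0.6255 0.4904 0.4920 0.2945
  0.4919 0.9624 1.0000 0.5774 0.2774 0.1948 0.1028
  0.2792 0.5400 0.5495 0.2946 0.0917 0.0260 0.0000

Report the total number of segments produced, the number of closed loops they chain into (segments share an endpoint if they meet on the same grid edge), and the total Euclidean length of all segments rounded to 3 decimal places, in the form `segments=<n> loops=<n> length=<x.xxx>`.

cell (1,0): code 0100 → (1.700,1.000)–(2.000,0.686)
cell (1,1): code 1100 → (1.595,2.000)–(1.700,1.000)
cell (1,2): code 1000 → (2.000,2.592)–(1.595,2.000)
cell (2,0): code 0110 → (2.000,0.686)–(3.000,0.570)
cell (2,2): code 1001 → (3.000,2.568)–(2.000,2.592)
cell (3,0): code 0010 → (3.000,0.570)–(3.479,1.000)
cell (3,1): code 0011 → (3.479,1.000)–(3.533,2.000)
cell (3,2): code 0001 → (3.533,2.000)–(3.000,2.568)
total: 8 segments, chained into 1 closed loop(s), length Σ = 6.588233

segments=8 loops=1 length=6.588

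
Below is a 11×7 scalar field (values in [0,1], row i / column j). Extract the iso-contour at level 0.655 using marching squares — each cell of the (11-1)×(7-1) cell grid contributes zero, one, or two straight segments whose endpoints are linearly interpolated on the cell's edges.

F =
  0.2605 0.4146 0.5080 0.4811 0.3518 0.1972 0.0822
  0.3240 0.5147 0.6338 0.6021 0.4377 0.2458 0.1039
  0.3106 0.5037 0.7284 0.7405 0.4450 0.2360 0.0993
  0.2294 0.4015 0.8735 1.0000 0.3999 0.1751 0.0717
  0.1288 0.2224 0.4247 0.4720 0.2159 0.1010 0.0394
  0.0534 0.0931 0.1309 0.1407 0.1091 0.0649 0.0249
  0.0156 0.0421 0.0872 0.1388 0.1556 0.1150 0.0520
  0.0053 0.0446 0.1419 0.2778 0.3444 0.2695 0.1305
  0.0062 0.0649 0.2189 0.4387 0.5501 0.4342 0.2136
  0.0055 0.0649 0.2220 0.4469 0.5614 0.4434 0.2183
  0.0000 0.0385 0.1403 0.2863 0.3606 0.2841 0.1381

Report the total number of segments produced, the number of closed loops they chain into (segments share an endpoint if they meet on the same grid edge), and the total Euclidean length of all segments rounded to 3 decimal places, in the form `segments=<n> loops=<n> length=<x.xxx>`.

segments=8 loops=1 length=7.142

cell (1,1): code 0100 → (1.224,2.000)–(2.000,1.673)
cell (1,2): code 1100 → (1.382,3.000)–(1.224,2.000)
cell (1,3): code 1000 → (2.000,3.289)–(1.382,3.000)
cell (2,1): code 0110 → (2.000,1.673)–(3.000,1.537)
cell (2,3): code 1001 → (3.000,3.575)–(2.000,3.289)
cell (3,1): code 0010 → (3.000,1.537)–(3.487,2.000)
cell (3,2): code 0011 → (3.487,2.000)–(3.653,3.000)
cell (3,3): code 0001 → (3.653,3.000)–(3.000,3.575)
total: 8 segments, chained into 1 closed loop(s), length Σ = 7.141577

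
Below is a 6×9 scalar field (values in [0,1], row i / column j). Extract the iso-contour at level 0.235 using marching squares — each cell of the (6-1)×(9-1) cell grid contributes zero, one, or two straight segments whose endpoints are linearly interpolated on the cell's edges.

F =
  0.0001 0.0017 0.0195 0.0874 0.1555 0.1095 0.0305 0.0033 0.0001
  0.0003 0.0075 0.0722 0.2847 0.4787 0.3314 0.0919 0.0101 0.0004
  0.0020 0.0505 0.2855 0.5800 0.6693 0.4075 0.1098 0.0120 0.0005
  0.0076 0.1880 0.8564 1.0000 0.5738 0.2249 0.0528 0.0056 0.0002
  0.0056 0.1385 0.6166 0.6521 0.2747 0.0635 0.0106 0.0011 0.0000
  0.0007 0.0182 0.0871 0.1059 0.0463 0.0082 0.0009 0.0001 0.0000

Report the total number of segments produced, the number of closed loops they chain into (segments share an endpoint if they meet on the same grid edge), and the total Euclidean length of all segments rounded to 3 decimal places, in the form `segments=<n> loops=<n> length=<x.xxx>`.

segments=16 loops=1 length=13.693

cell (0,2): code 0100 → (0.748,3.000)–(1.000,2.766)
cell (0,3): code 1100 → (0.246,4.000)–(0.748,3.000)
cell (0,4): code 1100 → (0.566,5.000)–(0.246,4.000)
cell (0,5): code 1000 → (1.000,5.403)–(0.566,5.000)
cell (1,1): code 0100 → (1.763,2.000)–(2.000,1.785)
cell (1,2): code 1110 → (1.000,2.766)–(1.763,2.000)
cell (1,5): code 1001 → (2.000,5.579)–(1.000,5.403)
cell (2,1): code 0110 → (2.000,1.785)–(3.000,1.070)
cell (2,4): code 1011 → (3.000,4.971)–(2.945,5.000)
cell (2,5): code 0001 → (2.945,5.000)–(2.000,5.579)
cell (3,1): code 0110 → (3.000,1.070)–(4.000,1.202)
cell (3,4): code 1001 → (4.000,4.188)–(3.000,4.971)
cell (4,1): code 0010 → (4.000,1.202)–(4.721,2.000)
cell (4,2): code 0011 → (4.721,2.000)–(4.764,3.000)
cell (4,3): code 0011 → (4.764,3.000)–(4.174,4.000)
cell (4,4): code 0001 → (4.174,4.000)–(4.000,4.188)
total: 16 segments, chained into 1 closed loop(s), length Σ = 13.693382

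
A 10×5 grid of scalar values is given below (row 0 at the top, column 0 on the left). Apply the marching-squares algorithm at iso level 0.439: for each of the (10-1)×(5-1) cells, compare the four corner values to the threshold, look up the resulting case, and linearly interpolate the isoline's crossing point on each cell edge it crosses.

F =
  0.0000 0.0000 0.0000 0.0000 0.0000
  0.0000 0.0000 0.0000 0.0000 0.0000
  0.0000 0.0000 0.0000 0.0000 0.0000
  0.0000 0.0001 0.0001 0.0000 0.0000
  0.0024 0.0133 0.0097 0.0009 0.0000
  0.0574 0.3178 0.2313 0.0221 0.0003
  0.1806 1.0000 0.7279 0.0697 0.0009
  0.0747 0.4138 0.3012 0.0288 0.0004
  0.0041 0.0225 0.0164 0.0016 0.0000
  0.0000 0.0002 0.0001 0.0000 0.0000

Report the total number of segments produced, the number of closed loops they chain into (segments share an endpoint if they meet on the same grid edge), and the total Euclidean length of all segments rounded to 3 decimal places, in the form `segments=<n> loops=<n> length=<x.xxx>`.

segments=6 loops=1 length=5.849

cell (5,0): code 0100 → (5.178,1.000)–(6.000,0.315)
cell (5,1): code 1100 → (5.418,2.000)–(5.178,1.000)
cell (5,2): code 1000 → (6.000,2.439)–(5.418,2.000)
cell (6,0): code 0010 → (6.000,0.315)–(6.957,1.000)
cell (6,1): code 0011 → (6.957,1.000)–(6.677,2.000)
cell (6,2): code 0001 → (6.677,2.000)–(6.000,2.439)
total: 6 segments, chained into 1 closed loop(s), length Σ = 5.849362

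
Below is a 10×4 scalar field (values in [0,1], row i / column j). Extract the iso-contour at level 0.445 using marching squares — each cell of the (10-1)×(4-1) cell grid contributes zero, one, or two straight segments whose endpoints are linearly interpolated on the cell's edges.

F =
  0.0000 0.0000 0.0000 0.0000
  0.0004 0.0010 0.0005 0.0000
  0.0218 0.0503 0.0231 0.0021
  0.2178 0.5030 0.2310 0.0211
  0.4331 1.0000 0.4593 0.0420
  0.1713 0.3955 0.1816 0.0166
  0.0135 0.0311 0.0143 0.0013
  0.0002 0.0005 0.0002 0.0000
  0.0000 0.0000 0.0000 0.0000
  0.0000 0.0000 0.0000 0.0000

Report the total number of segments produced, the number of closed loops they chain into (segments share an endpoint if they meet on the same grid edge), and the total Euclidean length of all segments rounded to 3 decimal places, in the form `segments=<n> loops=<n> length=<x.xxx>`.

cell (2,0): code 0100 → (2.872,1.000)–(3.000,0.797)
cell (2,1): code 1000 → (3.000,1.213)–(2.872,1.000)
cell (3,0): code 0110 → (3.000,0.797)–(4.000,0.021)
cell (3,1): code 1101 → (3.937,2.000)–(3.000,1.213)
cell (3,2): code 1000 → (4.000,2.034)–(3.937,2.000)
cell (4,0): code 0010 → (4.000,0.021)–(4.918,1.000)
cell (4,1): code 0011 → (4.918,1.000)–(4.051,2.000)
cell (4,2): code 0001 → (4.051,2.000)–(4.000,2.034)
total: 8 segments, chained into 1 closed loop(s), length Σ = 5.777137

segments=8 loops=1 length=5.777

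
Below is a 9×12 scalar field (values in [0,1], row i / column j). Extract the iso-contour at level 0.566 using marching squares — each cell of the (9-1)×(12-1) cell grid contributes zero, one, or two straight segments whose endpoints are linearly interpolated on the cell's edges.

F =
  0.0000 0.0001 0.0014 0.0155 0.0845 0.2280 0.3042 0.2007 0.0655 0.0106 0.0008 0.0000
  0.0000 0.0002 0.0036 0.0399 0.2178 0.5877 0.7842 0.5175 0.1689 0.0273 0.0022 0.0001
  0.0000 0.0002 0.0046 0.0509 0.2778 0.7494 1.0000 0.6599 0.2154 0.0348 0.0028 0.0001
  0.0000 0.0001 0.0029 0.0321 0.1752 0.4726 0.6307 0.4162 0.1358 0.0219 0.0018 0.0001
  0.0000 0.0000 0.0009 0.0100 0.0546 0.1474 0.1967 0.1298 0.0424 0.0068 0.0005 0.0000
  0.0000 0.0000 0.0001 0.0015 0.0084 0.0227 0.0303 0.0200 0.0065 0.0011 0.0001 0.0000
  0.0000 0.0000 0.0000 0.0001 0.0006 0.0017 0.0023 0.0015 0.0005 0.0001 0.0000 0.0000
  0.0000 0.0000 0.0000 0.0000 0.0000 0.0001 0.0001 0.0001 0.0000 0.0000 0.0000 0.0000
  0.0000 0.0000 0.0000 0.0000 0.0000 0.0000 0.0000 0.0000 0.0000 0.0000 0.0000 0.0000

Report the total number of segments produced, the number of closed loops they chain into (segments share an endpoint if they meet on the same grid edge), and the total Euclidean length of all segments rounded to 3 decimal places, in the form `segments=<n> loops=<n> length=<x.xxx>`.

segments=12 loops=1 length=7.817

cell (0,4): code 0100 → (0.940,5.000)–(1.000,4.941)
cell (0,5): code 1100 → (0.545,6.000)–(0.940,5.000)
cell (0,6): code 1000 → (1.000,6.818)–(0.545,6.000)
cell (1,4): code 0110 → (1.000,4.941)–(2.000,4.611)
cell (1,6): code 1101 → (1.341,7.000)–(1.000,6.818)
cell (1,7): code 1000 → (2.000,7.211)–(1.341,7.000)
cell (2,4): code 0010 → (2.000,4.611)–(2.663,5.000)
cell (2,5): code 0111 → (2.663,5.000)–(3.000,5.591)
cell (2,6): code 1011 → (3.000,6.302)–(2.385,7.000)
cell (2,7): code 0001 → (2.385,7.000)–(2.000,7.211)
cell (3,5): code 0010 → (3.000,5.591)–(3.149,6.000)
cell (3,6): code 0001 → (3.149,6.000)–(3.000,6.302)
total: 12 segments, chained into 1 closed loop(s), length Σ = 7.817036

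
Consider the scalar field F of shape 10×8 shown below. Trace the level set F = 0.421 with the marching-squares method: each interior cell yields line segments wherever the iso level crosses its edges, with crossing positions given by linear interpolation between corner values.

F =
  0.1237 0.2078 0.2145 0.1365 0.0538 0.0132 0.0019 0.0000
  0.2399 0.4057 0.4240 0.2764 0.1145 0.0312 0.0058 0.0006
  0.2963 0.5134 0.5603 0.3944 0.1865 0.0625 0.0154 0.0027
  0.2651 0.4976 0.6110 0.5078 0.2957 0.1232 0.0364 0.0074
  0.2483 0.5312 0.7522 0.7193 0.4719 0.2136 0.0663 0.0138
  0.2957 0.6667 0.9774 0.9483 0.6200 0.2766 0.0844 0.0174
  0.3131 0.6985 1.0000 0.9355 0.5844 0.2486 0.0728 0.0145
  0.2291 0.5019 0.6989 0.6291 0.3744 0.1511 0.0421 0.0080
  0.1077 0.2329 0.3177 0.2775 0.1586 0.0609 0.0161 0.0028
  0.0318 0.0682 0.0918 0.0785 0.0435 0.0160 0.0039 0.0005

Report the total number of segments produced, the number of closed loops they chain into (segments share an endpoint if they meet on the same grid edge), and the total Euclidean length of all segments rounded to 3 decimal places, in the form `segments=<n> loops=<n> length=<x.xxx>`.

segments=22 loops=1 length=17.654

cell (0,1): code 0100 → (0.986,2.000)–(1.000,1.836)
cell (0,2): code 1000 → (1.000,2.020)–(0.986,2.000)
cell (1,0): code 0100 → (1.142,1.000)–(2.000,0.574)
cell (1,1): code 1110 → (1.000,1.836)–(1.142,1.000)
cell (1,2): code 1001 → (2.000,2.840)–(1.000,2.020)
cell (2,0): code 0110 → (2.000,0.574)–(3.000,0.671)
cell (2,2): code 1101 → (2.235,3.000)–(2.000,2.840)
cell (2,3): code 1000 → (3.000,3.409)–(2.235,3.000)
cell (3,0): code 0110 → (3.000,0.671)–(4.000,0.610)
cell (3,3): code 1101 → (3.711,4.000)–(3.000,3.409)
cell (3,4): code 1000 → (4.000,4.197)–(3.711,4.000)
cell (4,0): code 0110 → (4.000,0.610)–(5.000,0.338)
cell (4,4): code 1001 → (5.000,4.579)–(4.000,4.197)
cell (5,0): code 0110 → (5.000,0.338)–(6.000,0.280)
cell (5,4): code 1001 → (6.000,4.487)–(5.000,4.579)
cell (6,0): code 0110 → (6.000,0.280)–(7.000,0.703)
cell (6,3): code 1011 → (7.000,3.817)–(6.778,4.000)
cell (6,4): code 0001 → (6.778,4.000)–(6.000,4.487)
cell (7,0): code 0010 → (7.000,0.703)–(7.301,1.000)
cell (7,1): code 0011 → (7.301,1.000)–(7.729,2.000)
cell (7,2): code 0011 → (7.729,2.000)–(7.592,3.000)
cell (7,3): code 0001 → (7.592,3.000)–(7.000,3.817)
total: 22 segments, chained into 1 closed loop(s), length Σ = 17.653556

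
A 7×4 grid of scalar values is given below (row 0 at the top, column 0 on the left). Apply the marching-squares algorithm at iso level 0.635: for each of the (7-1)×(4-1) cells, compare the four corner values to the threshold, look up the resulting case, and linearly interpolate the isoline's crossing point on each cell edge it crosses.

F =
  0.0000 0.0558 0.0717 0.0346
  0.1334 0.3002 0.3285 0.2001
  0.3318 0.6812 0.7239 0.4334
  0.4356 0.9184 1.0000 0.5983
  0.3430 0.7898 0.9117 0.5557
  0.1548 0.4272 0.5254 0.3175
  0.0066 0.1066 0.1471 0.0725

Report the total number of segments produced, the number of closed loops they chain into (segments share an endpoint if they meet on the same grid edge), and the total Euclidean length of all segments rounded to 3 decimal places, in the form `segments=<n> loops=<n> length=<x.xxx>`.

cell (1,0): code 0100 → (1.879,1.000)–(2.000,0.868)
cell (1,1): code 1100 → (1.775,2.000)–(1.879,1.000)
cell (1,2): code 1000 → (2.000,2.306)–(1.775,2.000)
cell (2,0): code 0110 → (2.000,0.868)–(3.000,0.413)
cell (2,2): code 1001 → (3.000,2.909)–(2.000,2.306)
cell (3,0): code 0110 → (3.000,0.413)–(4.000,0.654)
cell (3,2): code 1001 → (4.000,2.777)–(3.000,2.909)
cell (4,0): code 0010 → (4.000,0.654)–(4.427,1.000)
cell (4,1): code 0011 → (4.427,1.000)–(4.716,2.000)
cell (4,2): code 0001 → (4.716,2.000)–(4.000,2.777)
total: 10 segments, chained into 1 closed loop(s), length Σ = 8.515504

segments=10 loops=1 length=8.516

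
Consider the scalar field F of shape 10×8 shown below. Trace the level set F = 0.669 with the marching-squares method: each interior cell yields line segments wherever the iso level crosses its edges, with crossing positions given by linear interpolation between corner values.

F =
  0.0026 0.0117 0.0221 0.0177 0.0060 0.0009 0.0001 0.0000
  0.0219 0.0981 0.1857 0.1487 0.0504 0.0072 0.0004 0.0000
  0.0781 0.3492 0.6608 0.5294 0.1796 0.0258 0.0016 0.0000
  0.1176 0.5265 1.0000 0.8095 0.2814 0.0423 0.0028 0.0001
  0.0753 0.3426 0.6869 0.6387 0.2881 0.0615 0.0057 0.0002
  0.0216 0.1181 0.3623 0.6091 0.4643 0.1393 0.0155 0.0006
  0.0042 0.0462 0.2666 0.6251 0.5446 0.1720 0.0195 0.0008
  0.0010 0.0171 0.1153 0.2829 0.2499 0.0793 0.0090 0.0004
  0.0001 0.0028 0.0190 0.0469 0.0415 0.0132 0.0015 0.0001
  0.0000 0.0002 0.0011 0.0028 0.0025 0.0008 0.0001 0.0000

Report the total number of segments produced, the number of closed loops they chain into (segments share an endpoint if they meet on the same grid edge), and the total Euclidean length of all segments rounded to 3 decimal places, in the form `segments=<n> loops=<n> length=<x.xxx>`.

segments=8 loops=1 length=6.035

cell (2,1): code 0100 → (2.024,2.000)–(3.000,1.301)
cell (2,2): code 1100 → (2.498,3.000)–(2.024,2.000)
cell (2,3): code 1000 → (3.000,3.266)–(2.498,3.000)
cell (3,1): code 0110 → (3.000,1.301)–(4.000,1.948)
cell (3,2): code 1011 → (4.000,2.371)–(3.823,3.000)
cell (3,3): code 0001 → (3.823,3.000)–(3.000,3.266)
cell (4,1): code 0010 → (4.000,1.948)–(4.055,2.000)
cell (4,2): code 0001 → (4.055,2.000)–(4.000,2.371)
total: 8 segments, chained into 1 closed loop(s), length Σ = 6.034968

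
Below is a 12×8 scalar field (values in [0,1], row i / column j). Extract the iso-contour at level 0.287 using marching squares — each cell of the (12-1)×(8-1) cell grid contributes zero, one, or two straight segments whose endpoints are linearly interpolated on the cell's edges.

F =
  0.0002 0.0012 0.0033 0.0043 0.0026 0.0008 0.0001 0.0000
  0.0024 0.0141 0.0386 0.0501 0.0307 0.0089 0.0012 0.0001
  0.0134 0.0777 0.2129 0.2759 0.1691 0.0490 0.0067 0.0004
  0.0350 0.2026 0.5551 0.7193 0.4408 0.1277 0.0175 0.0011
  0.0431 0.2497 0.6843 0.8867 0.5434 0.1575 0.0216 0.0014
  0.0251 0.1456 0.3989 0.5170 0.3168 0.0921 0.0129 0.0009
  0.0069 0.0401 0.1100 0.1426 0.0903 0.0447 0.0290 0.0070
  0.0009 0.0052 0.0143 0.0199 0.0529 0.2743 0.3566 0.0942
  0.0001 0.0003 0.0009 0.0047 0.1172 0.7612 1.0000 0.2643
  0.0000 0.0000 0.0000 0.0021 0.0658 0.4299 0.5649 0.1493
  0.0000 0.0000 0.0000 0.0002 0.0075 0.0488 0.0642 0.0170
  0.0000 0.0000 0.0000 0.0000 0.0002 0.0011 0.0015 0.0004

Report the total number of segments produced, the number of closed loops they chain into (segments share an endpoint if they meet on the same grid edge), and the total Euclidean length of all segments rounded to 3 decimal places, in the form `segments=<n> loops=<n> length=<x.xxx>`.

cell (2,1): code 0100 → (2.217,2.000)–(3.000,1.239)
cell (2,2): code 1100 → (2.025,3.000)–(2.217,2.000)
cell (2,3): code 1100 → (2.434,4.000)–(2.025,3.000)
cell (2,4): code 1000 → (3.000,4.491)–(2.434,4.000)
cell (3,1): code 0110 → (3.000,1.239)–(4.000,1.086)
cell (3,4): code 1001 → (4.000,4.664)–(3.000,4.491)
cell (4,1): code 0110 → (4.000,1.086)–(5.000,1.558)
cell (4,4): code 1001 → (5.000,4.133)–(4.000,4.664)
cell (5,1): code 0010 → (5.000,1.558)–(5.387,2.000)
cell (5,2): code 0011 → (5.387,2.000)–(5.614,3.000)
cell (5,3): code 0011 → (5.614,3.000)–(5.132,4.000)
cell (5,4): code 0001 → (5.132,4.000)–(5.000,4.133)
cell (6,5): code 0100 → (6.788,6.000)–(7.000,5.154)
cell (6,6): code 1000 → (7.000,6.265)–(6.788,6.000)
cell (7,4): code 0100 → (7.026,5.000)–(8.000,4.264)
cell (7,5): code 1110 → (7.000,5.154)–(7.026,5.000)
cell (7,6): code 1001 → (8.000,6.969)–(7.000,6.265)
cell (8,4): code 0110 → (8.000,4.264)–(9.000,4.608)
cell (8,6): code 1001 → (9.000,6.669)–(8.000,6.969)
cell (9,4): code 0010 → (9.000,4.608)–(9.375,5.000)
cell (9,5): code 0011 → (9.375,5.000)–(9.555,6.000)
cell (9,6): code 0001 → (9.555,6.000)–(9.000,6.669)
total: 22 segments, chained into 2 closed loop(s), length Σ = 19.457010

segments=22 loops=2 length=19.457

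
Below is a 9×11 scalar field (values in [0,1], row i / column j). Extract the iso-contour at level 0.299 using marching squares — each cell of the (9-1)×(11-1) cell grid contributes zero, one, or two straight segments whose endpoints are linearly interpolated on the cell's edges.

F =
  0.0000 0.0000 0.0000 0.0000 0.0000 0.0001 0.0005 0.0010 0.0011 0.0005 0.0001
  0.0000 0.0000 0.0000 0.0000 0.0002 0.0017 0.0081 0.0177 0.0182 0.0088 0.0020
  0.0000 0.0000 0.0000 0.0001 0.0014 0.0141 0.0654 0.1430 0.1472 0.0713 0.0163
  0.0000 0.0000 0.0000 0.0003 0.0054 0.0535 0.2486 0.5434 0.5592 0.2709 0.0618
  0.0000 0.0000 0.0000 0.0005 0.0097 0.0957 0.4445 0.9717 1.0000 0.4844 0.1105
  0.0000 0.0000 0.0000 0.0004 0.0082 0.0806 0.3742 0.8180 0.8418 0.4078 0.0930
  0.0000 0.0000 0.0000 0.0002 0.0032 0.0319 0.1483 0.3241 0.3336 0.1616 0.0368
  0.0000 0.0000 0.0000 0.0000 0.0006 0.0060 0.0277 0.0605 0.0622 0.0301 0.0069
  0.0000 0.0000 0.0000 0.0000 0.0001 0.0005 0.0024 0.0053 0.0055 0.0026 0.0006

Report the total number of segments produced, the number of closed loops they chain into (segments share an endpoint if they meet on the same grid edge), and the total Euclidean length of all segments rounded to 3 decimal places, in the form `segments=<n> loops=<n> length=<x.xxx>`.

segments=16 loops=1 length=11.932

cell (2,6): code 0100 → (2.390,7.000)–(3.000,6.171)
cell (2,7): code 1100 → (2.368,8.000)–(2.390,7.000)
cell (2,8): code 1000 → (3.000,8.903)–(2.368,8.000)
cell (3,5): code 0100 → (3.257,6.000)–(4.000,5.583)
cell (3,6): code 1110 → (3.000,6.171)–(3.257,6.000)
cell (3,8): code 1101 → (3.132,9.000)–(3.000,8.903)
cell (3,9): code 1000 → (4.000,9.496)–(3.132,9.000)
cell (4,5): code 0110 → (4.000,5.583)–(5.000,5.744)
cell (4,9): code 1001 → (5.000,9.346)–(4.000,9.496)
cell (5,5): code 0010 → (5.000,5.744)–(5.333,6.000)
cell (5,6): code 0111 → (5.333,6.000)–(6.000,6.857)
cell (5,8): code 1011 → (6.000,8.201)–(5.442,9.000)
cell (5,9): code 0001 → (5.442,9.000)–(5.000,9.346)
cell (6,6): code 0010 → (6.000,6.857)–(6.095,7.000)
cell (6,7): code 0011 → (6.095,7.000)–(6.127,8.000)
cell (6,8): code 0001 → (6.127,8.000)–(6.000,8.201)
total: 16 segments, chained into 1 closed loop(s), length Σ = 11.931919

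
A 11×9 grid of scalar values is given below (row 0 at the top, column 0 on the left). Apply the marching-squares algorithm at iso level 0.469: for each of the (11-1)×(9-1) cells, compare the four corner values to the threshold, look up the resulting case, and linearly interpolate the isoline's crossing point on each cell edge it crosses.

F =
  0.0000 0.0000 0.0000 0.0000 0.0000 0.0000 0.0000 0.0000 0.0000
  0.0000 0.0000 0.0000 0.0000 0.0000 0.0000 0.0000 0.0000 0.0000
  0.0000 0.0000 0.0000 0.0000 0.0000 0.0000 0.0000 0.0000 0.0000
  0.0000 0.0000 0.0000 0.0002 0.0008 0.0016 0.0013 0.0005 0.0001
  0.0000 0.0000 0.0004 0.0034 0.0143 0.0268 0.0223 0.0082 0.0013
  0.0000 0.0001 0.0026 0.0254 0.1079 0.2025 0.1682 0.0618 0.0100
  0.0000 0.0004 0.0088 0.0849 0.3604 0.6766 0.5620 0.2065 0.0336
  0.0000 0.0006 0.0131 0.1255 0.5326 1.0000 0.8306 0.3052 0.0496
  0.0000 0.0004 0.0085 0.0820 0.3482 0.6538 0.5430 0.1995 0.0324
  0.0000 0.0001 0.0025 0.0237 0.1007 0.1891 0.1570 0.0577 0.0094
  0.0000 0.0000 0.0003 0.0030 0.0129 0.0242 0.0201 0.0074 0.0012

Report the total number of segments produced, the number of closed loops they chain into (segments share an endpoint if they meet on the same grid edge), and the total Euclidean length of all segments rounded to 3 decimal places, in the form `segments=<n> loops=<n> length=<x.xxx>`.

segments=12 loops=1 length=8.651

cell (5,4): code 0100 → (5.562,5.000)–(6.000,4.343)
cell (5,5): code 1100 → (5.764,6.000)–(5.562,5.000)
cell (5,6): code 1000 → (6.000,6.262)–(5.764,6.000)
cell (6,3): code 0100 → (6.631,4.000)–(7.000,3.844)
cell (6,4): code 1110 → (6.000,4.343)–(6.631,4.000)
cell (6,6): code 1001 → (7.000,6.688)–(6.000,6.262)
cell (7,3): code 0010 → (7.000,3.844)–(7.345,4.000)
cell (7,4): code 0111 → (7.345,4.000)–(8.000,4.395)
cell (7,6): code 1001 → (8.000,6.215)–(7.000,6.688)
cell (8,4): code 0010 → (8.000,4.395)–(8.398,5.000)
cell (8,5): code 0011 → (8.398,5.000)–(8.192,6.000)
cell (8,6): code 0001 → (8.192,6.000)–(8.000,6.215)
total: 12 segments, chained into 1 closed loop(s), length Σ = 8.651113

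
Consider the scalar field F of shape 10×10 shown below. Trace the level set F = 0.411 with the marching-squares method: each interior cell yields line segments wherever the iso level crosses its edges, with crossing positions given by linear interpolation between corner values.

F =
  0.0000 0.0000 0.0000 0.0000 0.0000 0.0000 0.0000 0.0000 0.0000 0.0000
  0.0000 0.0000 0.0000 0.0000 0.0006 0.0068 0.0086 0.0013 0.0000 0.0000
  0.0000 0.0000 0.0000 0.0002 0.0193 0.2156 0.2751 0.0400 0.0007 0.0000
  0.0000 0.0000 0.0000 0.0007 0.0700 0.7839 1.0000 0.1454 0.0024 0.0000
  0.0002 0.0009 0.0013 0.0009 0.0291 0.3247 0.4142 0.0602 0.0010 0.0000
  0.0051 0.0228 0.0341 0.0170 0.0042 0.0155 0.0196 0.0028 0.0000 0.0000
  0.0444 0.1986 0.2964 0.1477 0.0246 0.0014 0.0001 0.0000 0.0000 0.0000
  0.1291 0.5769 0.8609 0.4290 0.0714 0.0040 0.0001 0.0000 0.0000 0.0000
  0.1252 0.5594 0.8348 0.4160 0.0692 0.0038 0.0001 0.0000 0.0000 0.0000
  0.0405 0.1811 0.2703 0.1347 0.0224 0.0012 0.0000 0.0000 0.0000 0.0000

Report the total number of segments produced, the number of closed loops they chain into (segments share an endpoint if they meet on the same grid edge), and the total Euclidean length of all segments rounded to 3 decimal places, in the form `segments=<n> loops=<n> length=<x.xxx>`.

segments=18 loops=2 length=13.927

cell (2,4): code 0100 → (2.344,5.000)–(3.000,4.478)
cell (2,5): code 1100 → (2.187,6.000)–(2.344,5.000)
cell (2,6): code 1000 → (3.000,6.689)–(2.187,6.000)
cell (3,4): code 0010 → (3.000,4.478)–(3.812,5.000)
cell (3,5): code 0111 → (3.812,5.000)–(4.000,5.964)
cell (3,6): code 1001 → (4.000,6.009)–(3.000,6.689)
cell (4,5): code 0010 → (4.000,5.964)–(4.008,6.000)
cell (4,6): code 0001 → (4.008,6.000)–(4.000,6.009)
cell (6,0): code 0100 → (6.561,1.000)–(7.000,0.630)
cell (6,1): code 1100 → (6.203,2.000)–(6.561,1.000)
cell (6,2): code 1100 → (6.936,3.000)–(6.203,2.000)
cell (6,3): code 1000 → (7.000,3.050)–(6.936,3.000)
cell (7,0): code 0110 → (7.000,0.630)–(8.000,0.658)
cell (7,3): code 1001 → (8.000,3.014)–(7.000,3.050)
cell (8,0): code 0010 → (8.000,0.658)–(8.392,1.000)
cell (8,1): code 0011 → (8.392,1.000)–(8.751,2.000)
cell (8,2): code 0011 → (8.751,2.000)–(8.018,3.000)
cell (8,3): code 0001 → (8.018,3.000)–(8.000,3.014)
total: 18 segments, chained into 2 closed loop(s), length Σ = 13.926516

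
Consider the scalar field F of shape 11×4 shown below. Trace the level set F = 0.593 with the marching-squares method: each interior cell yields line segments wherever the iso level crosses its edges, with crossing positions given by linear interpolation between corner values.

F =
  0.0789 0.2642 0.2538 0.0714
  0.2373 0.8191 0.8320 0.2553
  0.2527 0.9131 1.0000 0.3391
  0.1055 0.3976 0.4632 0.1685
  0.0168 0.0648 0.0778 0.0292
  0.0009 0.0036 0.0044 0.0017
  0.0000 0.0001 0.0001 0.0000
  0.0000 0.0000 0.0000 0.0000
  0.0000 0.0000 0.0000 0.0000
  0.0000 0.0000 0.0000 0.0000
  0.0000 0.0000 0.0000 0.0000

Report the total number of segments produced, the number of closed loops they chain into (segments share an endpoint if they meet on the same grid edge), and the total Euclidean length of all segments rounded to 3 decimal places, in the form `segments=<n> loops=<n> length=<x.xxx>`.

segments=8 loops=1 length=6.947

cell (0,0): code 0100 → (0.593,1.000)–(1.000,0.611)
cell (0,1): code 1100 → (0.587,2.000)–(0.593,1.000)
cell (0,2): code 1000 → (1.000,2.414)–(0.587,2.000)
cell (1,0): code 0110 → (1.000,0.611)–(2.000,0.515)
cell (1,2): code 1001 → (2.000,2.616)–(1.000,2.414)
cell (2,0): code 0010 → (2.000,0.515)–(2.621,1.000)
cell (2,1): code 0011 → (2.621,1.000)–(2.758,2.000)
cell (2,2): code 0001 → (2.758,2.000)–(2.000,2.616)
total: 8 segments, chained into 1 closed loop(s), length Σ = 6.946992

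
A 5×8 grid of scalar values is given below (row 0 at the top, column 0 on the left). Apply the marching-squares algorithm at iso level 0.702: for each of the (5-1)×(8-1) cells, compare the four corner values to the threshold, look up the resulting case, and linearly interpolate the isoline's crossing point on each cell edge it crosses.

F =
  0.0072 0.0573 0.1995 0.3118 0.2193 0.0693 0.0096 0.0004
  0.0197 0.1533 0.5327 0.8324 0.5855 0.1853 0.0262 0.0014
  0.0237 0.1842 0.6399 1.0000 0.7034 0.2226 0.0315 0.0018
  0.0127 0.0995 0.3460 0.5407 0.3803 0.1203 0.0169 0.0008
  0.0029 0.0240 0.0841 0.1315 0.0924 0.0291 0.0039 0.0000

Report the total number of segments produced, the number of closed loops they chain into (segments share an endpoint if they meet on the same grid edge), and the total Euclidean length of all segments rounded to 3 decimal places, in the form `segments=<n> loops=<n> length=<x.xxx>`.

segments=8 loops=1 length=5.515

cell (0,2): code 0100 → (0.750,3.000)–(1.000,2.565)
cell (0,3): code 1000 → (1.000,3.528)–(0.750,3.000)
cell (1,2): code 0110 → (1.000,2.565)–(2.000,2.172)
cell (1,3): code 1101 → (1.988,4.000)–(1.000,3.528)
cell (1,4): code 1000 → (2.000,4.003)–(1.988,4.000)
cell (2,2): code 0010 → (2.000,2.172)–(2.649,3.000)
cell (2,3): code 0011 → (2.649,3.000)–(2.004,4.000)
cell (2,4): code 0001 → (2.004,4.000)–(2.000,4.003)
total: 8 segments, chained into 1 closed loop(s), length Σ = 5.514542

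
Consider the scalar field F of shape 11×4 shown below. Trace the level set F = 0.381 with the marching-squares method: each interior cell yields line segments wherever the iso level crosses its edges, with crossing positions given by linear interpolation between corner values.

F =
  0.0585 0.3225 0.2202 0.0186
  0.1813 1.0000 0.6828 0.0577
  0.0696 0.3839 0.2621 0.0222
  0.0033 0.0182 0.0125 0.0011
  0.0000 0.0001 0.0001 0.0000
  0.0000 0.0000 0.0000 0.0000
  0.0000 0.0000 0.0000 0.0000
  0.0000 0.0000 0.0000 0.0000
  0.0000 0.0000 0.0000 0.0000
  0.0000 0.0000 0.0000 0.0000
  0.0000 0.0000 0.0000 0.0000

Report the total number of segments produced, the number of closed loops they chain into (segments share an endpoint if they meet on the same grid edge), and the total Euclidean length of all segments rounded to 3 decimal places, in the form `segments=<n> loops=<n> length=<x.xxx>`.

segments=8 loops=1 length=6.197

cell (0,0): code 0100 → (0.086,1.000)–(1.000,0.244)
cell (0,1): code 1100 → (0.348,2.000)–(0.086,1.000)
cell (0,2): code 1000 → (1.000,2.483)–(0.348,2.000)
cell (1,0): code 0110 → (1.000,0.244)–(2.000,0.991)
cell (1,1): code 1011 → (2.000,1.024)–(1.717,2.000)
cell (1,2): code 0001 → (1.717,2.000)–(1.000,2.483)
cell (2,0): code 0010 → (2.000,0.991)–(2.008,1.000)
cell (2,1): code 0001 → (2.008,1.000)–(2.000,1.024)
total: 8 segments, chained into 1 closed loop(s), length Σ = 6.197470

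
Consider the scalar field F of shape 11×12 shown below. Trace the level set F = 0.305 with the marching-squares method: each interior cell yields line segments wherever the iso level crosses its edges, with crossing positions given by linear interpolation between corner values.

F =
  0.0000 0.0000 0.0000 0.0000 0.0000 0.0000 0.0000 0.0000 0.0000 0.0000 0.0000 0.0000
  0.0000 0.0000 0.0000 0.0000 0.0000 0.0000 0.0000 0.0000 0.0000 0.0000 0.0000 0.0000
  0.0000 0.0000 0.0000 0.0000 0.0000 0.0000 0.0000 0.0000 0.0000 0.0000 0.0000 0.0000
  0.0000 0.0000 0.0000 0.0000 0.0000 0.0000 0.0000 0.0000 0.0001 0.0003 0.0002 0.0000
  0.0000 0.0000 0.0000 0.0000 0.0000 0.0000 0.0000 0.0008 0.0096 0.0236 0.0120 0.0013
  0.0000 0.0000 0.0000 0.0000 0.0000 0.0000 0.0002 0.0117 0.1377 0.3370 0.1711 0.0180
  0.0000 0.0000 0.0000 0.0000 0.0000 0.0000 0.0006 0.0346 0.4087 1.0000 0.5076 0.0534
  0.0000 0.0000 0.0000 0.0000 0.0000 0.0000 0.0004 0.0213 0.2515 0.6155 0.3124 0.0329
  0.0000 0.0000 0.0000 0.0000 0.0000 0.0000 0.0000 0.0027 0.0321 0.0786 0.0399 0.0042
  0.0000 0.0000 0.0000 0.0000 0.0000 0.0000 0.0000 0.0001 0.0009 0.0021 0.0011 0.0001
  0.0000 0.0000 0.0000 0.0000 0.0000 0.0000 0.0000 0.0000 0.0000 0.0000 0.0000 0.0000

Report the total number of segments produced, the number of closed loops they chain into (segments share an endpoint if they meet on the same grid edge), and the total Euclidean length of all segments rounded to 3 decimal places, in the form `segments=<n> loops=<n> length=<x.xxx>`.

segments=12 loops=1 length=7.953

cell (4,8): code 0100 → (4.898,9.000)–(5.000,8.839)
cell (4,9): code 1000 → (5.000,9.193)–(4.898,9.000)
cell (5,7): code 0100 → (5.617,8.000)–(6.000,7.723)
cell (5,8): code 1110 → (5.000,8.839)–(5.617,8.000)
cell (5,9): code 1101 → (5.398,10.000)–(5.000,9.193)
cell (5,10): code 1000 → (6.000,10.446)–(5.398,10.000)
cell (6,7): code 0010 → (6.000,7.723)–(6.660,8.000)
cell (6,8): code 0111 → (6.660,8.000)–(7.000,8.147)
cell (6,10): code 1001 → (7.000,10.026)–(6.000,10.446)
cell (7,8): code 0010 → (7.000,8.147)–(7.578,9.000)
cell (7,9): code 0011 → (7.578,9.000)–(7.027,10.000)
cell (7,10): code 0001 → (7.027,10.000)–(7.000,10.026)
total: 12 segments, chained into 1 closed loop(s), length Σ = 7.953277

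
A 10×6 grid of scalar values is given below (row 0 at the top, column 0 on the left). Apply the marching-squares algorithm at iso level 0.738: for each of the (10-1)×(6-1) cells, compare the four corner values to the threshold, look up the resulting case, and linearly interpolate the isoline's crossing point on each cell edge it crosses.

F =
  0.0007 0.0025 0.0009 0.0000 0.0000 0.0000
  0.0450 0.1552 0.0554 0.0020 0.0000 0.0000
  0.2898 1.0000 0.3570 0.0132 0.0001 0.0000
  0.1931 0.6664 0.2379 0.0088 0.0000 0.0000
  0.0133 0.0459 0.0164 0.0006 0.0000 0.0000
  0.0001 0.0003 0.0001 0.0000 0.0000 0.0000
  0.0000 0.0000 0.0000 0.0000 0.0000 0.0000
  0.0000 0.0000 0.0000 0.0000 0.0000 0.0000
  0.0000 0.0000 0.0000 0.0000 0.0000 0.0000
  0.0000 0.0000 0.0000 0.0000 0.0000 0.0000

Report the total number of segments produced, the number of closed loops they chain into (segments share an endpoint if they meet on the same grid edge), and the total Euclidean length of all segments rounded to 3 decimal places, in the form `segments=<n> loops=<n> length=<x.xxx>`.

cell (1,0): code 0100 → (1.690,1.000)–(2.000,0.631)
cell (1,1): code 1000 → (2.000,1.407)–(1.690,1.000)
cell (2,0): code 0010 → (2.000,0.631)–(2.785,1.000)
cell (2,1): code 0001 → (2.785,1.000)–(2.000,1.407)
total: 4 segments, chained into 1 closed loop(s), length Σ = 2.746496

segments=4 loops=1 length=2.746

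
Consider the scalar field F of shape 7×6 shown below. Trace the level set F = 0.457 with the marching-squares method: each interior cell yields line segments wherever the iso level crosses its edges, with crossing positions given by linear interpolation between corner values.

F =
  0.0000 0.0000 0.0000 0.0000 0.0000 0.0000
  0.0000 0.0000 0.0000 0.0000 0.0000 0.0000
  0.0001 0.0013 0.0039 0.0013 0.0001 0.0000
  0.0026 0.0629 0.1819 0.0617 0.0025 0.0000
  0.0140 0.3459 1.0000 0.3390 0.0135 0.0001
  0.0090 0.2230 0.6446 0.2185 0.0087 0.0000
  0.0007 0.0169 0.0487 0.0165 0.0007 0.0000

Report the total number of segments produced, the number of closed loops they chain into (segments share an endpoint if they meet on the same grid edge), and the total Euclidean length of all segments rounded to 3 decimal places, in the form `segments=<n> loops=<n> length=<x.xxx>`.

segments=6 loops=1 length=5.347

cell (3,1): code 0100 → (3.336,2.000)–(4.000,1.170)
cell (3,2): code 1000 → (4.000,2.821)–(3.336,2.000)
cell (4,1): code 0110 → (4.000,1.170)–(5.000,1.555)
cell (4,2): code 1001 → (5.000,2.440)–(4.000,2.821)
cell (5,1): code 0010 → (5.000,1.555)–(5.315,2.000)
cell (5,2): code 0001 → (5.315,2.000)–(5.000,2.440)
total: 6 segments, chained into 1 closed loop(s), length Σ = 5.347120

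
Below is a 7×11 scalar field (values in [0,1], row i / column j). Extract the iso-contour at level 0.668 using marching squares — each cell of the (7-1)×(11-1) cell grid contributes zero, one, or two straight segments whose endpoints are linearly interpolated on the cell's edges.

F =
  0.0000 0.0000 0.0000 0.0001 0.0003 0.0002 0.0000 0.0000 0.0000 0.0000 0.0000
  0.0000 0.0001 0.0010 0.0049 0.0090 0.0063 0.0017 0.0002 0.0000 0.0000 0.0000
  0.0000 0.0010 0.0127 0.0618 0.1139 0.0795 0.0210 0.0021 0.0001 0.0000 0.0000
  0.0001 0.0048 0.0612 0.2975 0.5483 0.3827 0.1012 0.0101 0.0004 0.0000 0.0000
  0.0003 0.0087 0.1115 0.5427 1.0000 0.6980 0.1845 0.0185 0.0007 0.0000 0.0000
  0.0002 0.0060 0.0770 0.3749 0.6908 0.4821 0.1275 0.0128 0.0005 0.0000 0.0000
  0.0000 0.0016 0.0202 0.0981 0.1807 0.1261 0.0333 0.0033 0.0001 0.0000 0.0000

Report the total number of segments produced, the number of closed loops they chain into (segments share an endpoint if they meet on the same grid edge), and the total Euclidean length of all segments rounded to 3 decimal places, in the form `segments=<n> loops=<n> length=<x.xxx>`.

cell (3,3): code 0100 → (3.265,4.000)–(4.000,3.274)
cell (3,4): code 1100 → (3.905,5.000)–(3.265,4.000)
cell (3,5): code 1000 → (4.000,5.058)–(3.905,5.000)
cell (4,3): code 0110 → (4.000,3.274)–(5.000,3.928)
cell (4,4): code 1011 → (5.000,4.109)–(4.139,5.000)
cell (4,5): code 0001 → (4.139,5.000)–(4.000,5.058)
cell (5,3): code 0010 → (5.000,3.928)–(5.045,4.000)
cell (5,4): code 0001 → (5.045,4.000)–(5.000,4.109)
total: 8 segments, chained into 1 closed loop(s), length Σ = 5.119273

segments=8 loops=1 length=5.119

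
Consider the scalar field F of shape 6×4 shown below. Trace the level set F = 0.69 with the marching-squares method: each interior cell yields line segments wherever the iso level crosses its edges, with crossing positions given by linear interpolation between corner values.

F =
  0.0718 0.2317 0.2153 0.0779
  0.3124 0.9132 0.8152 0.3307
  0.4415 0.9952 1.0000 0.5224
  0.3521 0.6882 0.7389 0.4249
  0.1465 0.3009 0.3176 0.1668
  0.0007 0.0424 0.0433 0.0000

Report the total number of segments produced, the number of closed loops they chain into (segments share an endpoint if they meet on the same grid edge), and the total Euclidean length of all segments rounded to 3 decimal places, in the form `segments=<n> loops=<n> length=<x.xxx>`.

segments=10 loops=1 length=7.378

cell (0,0): code 0100 → (0.672,1.000)–(1.000,0.628)
cell (0,1): code 1100 → (0.791,2.000)–(0.672,1.000)
cell (0,2): code 1000 → (1.000,2.258)–(0.791,2.000)
cell (1,0): code 0110 → (1.000,0.628)–(2.000,0.449)
cell (1,2): code 1001 → (2.000,2.649)–(1.000,2.258)
cell (2,0): code 0010 → (2.000,0.449)–(2.994,1.000)
cell (2,1): code 0111 → (2.994,1.000)–(3.000,1.036)
cell (2,2): code 1001 → (3.000,2.156)–(2.000,2.649)
cell (3,1): code 0010 → (3.000,1.036)–(3.116,2.000)
cell (3,2): code 0001 → (3.116,2.000)–(3.000,2.156)
total: 10 segments, chained into 1 closed loop(s), length Σ = 7.377535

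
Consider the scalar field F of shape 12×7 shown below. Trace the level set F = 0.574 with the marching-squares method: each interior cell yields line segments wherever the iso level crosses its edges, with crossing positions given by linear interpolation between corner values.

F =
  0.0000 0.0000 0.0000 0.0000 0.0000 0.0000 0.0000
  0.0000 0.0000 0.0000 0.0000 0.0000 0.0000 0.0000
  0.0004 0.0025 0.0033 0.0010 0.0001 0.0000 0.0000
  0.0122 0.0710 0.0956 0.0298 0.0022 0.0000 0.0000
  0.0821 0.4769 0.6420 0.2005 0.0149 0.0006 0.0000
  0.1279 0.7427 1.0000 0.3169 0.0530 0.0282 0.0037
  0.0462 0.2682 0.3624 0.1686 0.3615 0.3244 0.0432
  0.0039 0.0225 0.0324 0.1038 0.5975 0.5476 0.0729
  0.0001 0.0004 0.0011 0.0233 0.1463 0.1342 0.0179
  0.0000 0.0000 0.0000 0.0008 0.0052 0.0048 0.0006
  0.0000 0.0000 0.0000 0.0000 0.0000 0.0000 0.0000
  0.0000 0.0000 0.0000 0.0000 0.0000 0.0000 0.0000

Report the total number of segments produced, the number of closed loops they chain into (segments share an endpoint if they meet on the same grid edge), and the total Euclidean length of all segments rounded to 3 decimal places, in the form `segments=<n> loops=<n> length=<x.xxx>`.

cell (3,1): code 0100 → (3.876,2.000)–(4.000,1.588)
cell (3,2): code 1000 → (4.000,2.154)–(3.876,2.000)
cell (4,0): code 0100 → (4.365,1.000)–(5.000,0.726)
cell (4,1): code 1110 → (4.000,1.588)–(4.365,1.000)
cell (4,2): code 1001 → (5.000,2.624)–(4.000,2.154)
cell (5,0): code 0010 → (5.000,0.726)–(5.356,1.000)
cell (5,1): code 0011 → (5.356,1.000)–(5.668,2.000)
cell (5,2): code 0001 → (5.668,2.000)–(5.000,2.624)
cell (6,3): code 0100 → (6.900,4.000)–(7.000,3.952)
cell (6,4): code 1000 → (7.000,4.471)–(6.900,4.000)
cell (7,3): code 0010 → (7.000,3.952)–(7.052,4.000)
cell (7,4): code 0001 → (7.052,4.000)–(7.000,4.471)
total: 12 segments, chained into 2 closed loop(s), length Σ = 6.663743

segments=12 loops=2 length=6.664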